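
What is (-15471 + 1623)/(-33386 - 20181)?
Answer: 13848/53567 ≈ 0.25852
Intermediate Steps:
(-15471 + 1623)/(-33386 - 20181) = -13848/(-53567) = -13848*(-1/53567) = 13848/53567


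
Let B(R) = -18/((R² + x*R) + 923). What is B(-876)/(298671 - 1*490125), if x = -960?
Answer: 3/51349845431 ≈ 5.8423e-11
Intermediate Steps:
B(R) = -18/(923 + R² - 960*R) (B(R) = -18/((R² - 960*R) + 923) = -18/(923 + R² - 960*R))
B(-876)/(298671 - 1*490125) = (-18/(923 + (-876)² - 960*(-876)))/(298671 - 1*490125) = (-18/(923 + 767376 + 840960))/(298671 - 490125) = -18/1609259/(-191454) = -18*1/1609259*(-1/191454) = -18/1609259*(-1/191454) = 3/51349845431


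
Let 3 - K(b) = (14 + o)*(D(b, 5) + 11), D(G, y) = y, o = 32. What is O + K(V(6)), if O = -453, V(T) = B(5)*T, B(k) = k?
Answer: -1186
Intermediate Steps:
V(T) = 5*T
K(b) = -733 (K(b) = 3 - (14 + 32)*(5 + 11) = 3 - 46*16 = 3 - 1*736 = 3 - 736 = -733)
O + K(V(6)) = -453 - 733 = -1186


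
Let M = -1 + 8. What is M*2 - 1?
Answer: 13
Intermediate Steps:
M = 7
M*2 - 1 = 7*2 - 1 = 14 - 1 = 13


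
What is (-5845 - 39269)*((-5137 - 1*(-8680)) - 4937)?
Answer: 62888916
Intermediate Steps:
(-5845 - 39269)*((-5137 - 1*(-8680)) - 4937) = -45114*((-5137 + 8680) - 4937) = -45114*(3543 - 4937) = -45114*(-1394) = 62888916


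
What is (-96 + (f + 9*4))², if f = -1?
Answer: 3721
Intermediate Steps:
(-96 + (f + 9*4))² = (-96 + (-1 + 9*4))² = (-96 + (-1 + 36))² = (-96 + 35)² = (-61)² = 3721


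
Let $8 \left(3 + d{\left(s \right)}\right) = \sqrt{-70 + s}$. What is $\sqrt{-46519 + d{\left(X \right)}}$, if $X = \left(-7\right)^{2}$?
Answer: $\frac{\sqrt{-744352 + 2 i \sqrt{21}}}{4} \approx 0.0013279 + 215.69 i$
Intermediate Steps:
$X = 49$
$d{\left(s \right)} = -3 + \frac{\sqrt{-70 + s}}{8}$
$\sqrt{-46519 + d{\left(X \right)}} = \sqrt{-46519 - \left(3 - \frac{\sqrt{-70 + 49}}{8}\right)} = \sqrt{-46519 - \left(3 - \frac{\sqrt{-21}}{8}\right)} = \sqrt{-46519 - \left(3 - \frac{i \sqrt{21}}{8}\right)} = \sqrt{-46522 + \frac{i \sqrt{21}}{8}}$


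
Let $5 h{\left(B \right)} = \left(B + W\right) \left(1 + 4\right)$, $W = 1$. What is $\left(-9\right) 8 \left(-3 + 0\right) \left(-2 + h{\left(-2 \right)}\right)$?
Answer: $-648$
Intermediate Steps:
$h{\left(B \right)} = 1 + B$ ($h{\left(B \right)} = \frac{\left(B + 1\right) \left(1 + 4\right)}{5} = \frac{\left(1 + B\right) 5}{5} = \frac{5 + 5 B}{5} = 1 + B$)
$\left(-9\right) 8 \left(-3 + 0\right) \left(-2 + h{\left(-2 \right)}\right) = \left(-9\right) 8 \left(-3 + 0\right) \left(-2 + \left(1 - 2\right)\right) = - 72 \left(- 3 \left(-2 - 1\right)\right) = - 72 \left(\left(-3\right) \left(-3\right)\right) = \left(-72\right) 9 = -648$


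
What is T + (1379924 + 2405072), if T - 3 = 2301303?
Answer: 6086302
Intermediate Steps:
T = 2301306 (T = 3 + 2301303 = 2301306)
T + (1379924 + 2405072) = 2301306 + (1379924 + 2405072) = 2301306 + 3784996 = 6086302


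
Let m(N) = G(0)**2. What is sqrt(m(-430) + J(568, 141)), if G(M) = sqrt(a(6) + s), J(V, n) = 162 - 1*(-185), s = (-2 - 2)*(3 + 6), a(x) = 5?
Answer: 2*sqrt(79) ≈ 17.776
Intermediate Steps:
s = -36 (s = -4*9 = -36)
J(V, n) = 347 (J(V, n) = 162 + 185 = 347)
G(M) = I*sqrt(31) (G(M) = sqrt(5 - 36) = sqrt(-31) = I*sqrt(31))
m(N) = -31 (m(N) = (I*sqrt(31))**2 = -31)
sqrt(m(-430) + J(568, 141)) = sqrt(-31 + 347) = sqrt(316) = 2*sqrt(79)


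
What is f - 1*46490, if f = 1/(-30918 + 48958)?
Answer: -838679599/18040 ≈ -46490.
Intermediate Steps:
f = 1/18040 ≈ 5.5432e-5
f - 1*46490 = 1/18040 - 1*46490 = 1/18040 - 46490 = -838679599/18040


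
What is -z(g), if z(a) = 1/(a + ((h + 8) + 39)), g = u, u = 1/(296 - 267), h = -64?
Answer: 29/492 ≈ 0.058943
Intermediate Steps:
u = 1/29 ≈ 0.034483
g = 1/29 ≈ 0.034483
z(a) = 1/(-17 + a) (z(a) = 1/(a + ((-64 + 8) + 39)) = 1/(a + (-56 + 39)) = 1/(a - 17) = 1/(-17 + a))
-z(g) = -1/(-17 + 1/29) = -1/(-492/29) = -1*(-29/492) = 29/492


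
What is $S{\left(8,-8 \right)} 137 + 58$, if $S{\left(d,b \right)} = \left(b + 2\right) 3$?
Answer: $-2408$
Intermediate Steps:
$S{\left(d,b \right)} = 6 + 3 b$ ($S{\left(d,b \right)} = \left(2 + b\right) 3 = 6 + 3 b$)
$S{\left(8,-8 \right)} 137 + 58 = \left(6 + 3 \left(-8\right)\right) 137 + 58 = \left(6 - 24\right) 137 + 58 = \left(-18\right) 137 + 58 = -2466 + 58 = -2408$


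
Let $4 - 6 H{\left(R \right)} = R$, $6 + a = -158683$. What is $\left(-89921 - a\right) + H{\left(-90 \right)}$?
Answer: $\frac{206351}{3} \approx 68784.0$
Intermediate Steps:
$a = -158689$ ($a = -6 - 158683 = -158689$)
$H{\left(R \right)} = \frac{2}{3} - \frac{R}{6}$
$\left(-89921 - a\right) + H{\left(-90 \right)} = \left(-89921 - -158689\right) + \left(\frac{2}{3} - -15\right) = \left(-89921 + 158689\right) + \left(\frac{2}{3} + 15\right) = 68768 + \frac{47}{3} = \frac{206351}{3}$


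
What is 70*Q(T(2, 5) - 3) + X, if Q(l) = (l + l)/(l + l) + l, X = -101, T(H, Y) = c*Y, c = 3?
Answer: 809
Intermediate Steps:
T(H, Y) = 3*Y
Q(l) = 1 + l (Q(l) = (2*l)/((2*l)) + l = (2*l)*(1/(2*l)) + l = 1 + l)
70*Q(T(2, 5) - 3) + X = 70*(1 + (3*5 - 3)) - 101 = 70*(1 + (15 - 3)) - 101 = 70*(1 + 12) - 101 = 70*13 - 101 = 910 - 101 = 809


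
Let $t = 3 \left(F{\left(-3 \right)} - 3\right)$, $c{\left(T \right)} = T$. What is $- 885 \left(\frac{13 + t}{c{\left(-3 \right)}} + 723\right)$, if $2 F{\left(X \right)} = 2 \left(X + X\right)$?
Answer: $-643985$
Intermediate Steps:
$F{\left(X \right)} = 2 X$ ($F{\left(X \right)} = \frac{2 \left(X + X\right)}{2} = \frac{2 \cdot 2 X}{2} = \frac{4 X}{2} = 2 X$)
$t = -27$ ($t = 3 \left(2 \left(-3\right) - 3\right) = 3 \left(-6 - 3\right) = 3 \left(-9\right) = -27$)
$- 885 \left(\frac{13 + t}{c{\left(-3 \right)}} + 723\right) = - 885 \left(\frac{13 - 27}{-3} + 723\right) = - 885 \left(\left(- \frac{1}{3}\right) \left(-14\right) + 723\right) = - 885 \left(\frac{14}{3} + 723\right) = \left(-885\right) \frac{2183}{3} = -643985$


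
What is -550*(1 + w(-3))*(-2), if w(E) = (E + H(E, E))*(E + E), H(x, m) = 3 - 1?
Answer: 7700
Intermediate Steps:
H(x, m) = 2
w(E) = 2*E*(2 + E) (w(E) = (E + 2)*(E + E) = (2 + E)*(2*E) = 2*E*(2 + E))
-550*(1 + w(-3))*(-2) = -550*(1 + 2*(-3)*(2 - 3))*(-2) = -550*(1 + 2*(-3)*(-1))*(-2) = -550*(1 + 6)*(-2) = -3850*(-2) = -550*(-14) = 7700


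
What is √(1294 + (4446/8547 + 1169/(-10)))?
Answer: √955850867510/28490 ≈ 34.316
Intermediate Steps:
√(1294 + (4446/8547 + 1169/(-10))) = √(1294 + (4446*(1/8547) + 1169*(-⅒))) = √(1294 + (1482/2849 - 1169/10)) = √(1294 - 3315661/28490) = √(33550399/28490) = √955850867510/28490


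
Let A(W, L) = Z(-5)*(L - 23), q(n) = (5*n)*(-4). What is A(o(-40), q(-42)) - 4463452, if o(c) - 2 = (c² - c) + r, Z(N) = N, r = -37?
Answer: -4467537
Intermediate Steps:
q(n) = -20*n
o(c) = -35 + c² - c (o(c) = 2 + ((c² - c) - 37) = 2 + (-37 + c² - c) = -35 + c² - c)
A(W, L) = 115 - 5*L (A(W, L) = -5*(L - 23) = -5*(-23 + L) = 115 - 5*L)
A(o(-40), q(-42)) - 4463452 = (115 - (-100)*(-42)) - 4463452 = (115 - 5*840) - 4463452 = (115 - 4200) - 4463452 = -4085 - 4463452 = -4467537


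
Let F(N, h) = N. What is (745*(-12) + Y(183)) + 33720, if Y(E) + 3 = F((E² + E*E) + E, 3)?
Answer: 91938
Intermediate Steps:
Y(E) = -3 + E + 2*E² (Y(E) = -3 + ((E² + E*E) + E) = -3 + ((E² + E²) + E) = -3 + (2*E² + E) = -3 + (E + 2*E²) = -3 + E + 2*E²)
(745*(-12) + Y(183)) + 33720 = (745*(-12) + (-3 + 183*(1 + 2*183))) + 33720 = (-8940 + (-3 + 183*(1 + 366))) + 33720 = (-8940 + (-3 + 183*367)) + 33720 = (-8940 + (-3 + 67161)) + 33720 = (-8940 + 67158) + 33720 = 58218 + 33720 = 91938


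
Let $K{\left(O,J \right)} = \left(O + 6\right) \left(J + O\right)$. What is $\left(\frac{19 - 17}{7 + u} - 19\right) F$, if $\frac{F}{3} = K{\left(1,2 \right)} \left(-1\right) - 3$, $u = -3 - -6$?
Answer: $\frac{6768}{5} \approx 1353.6$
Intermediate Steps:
$K{\left(O,J \right)} = \left(6 + O\right) \left(J + O\right)$
$u = 3$ ($u = -3 + 6 = 3$)
$F = -72$ ($F = 3 \left(\left(1^{2} + 6 \cdot 2 + 6 \cdot 1 + 2 \cdot 1\right) \left(-1\right) - 3\right) = 3 \left(\left(1 + 12 + 6 + 2\right) \left(-1\right) - 3\right) = 3 \left(21 \left(-1\right) - 3\right) = 3 \left(-21 - 3\right) = 3 \left(-24\right) = -72$)
$\left(\frac{19 - 17}{7 + u} - 19\right) F = \left(\frac{19 - 17}{7 + 3} - 19\right) \left(-72\right) = \left(\frac{2}{10} - 19\right) \left(-72\right) = \left(2 \cdot \frac{1}{10} - 19\right) \left(-72\right) = \left(\frac{1}{5} - 19\right) \left(-72\right) = \left(- \frac{94}{5}\right) \left(-72\right) = \frac{6768}{5}$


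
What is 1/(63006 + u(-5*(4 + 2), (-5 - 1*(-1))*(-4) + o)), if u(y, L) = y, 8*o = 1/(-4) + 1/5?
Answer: 1/62976 ≈ 1.5879e-5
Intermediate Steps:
o = -1/160 (o = (1/(-4) + 1/5)/8 = (1*(-¼) + 1*(⅕))/8 = (-¼ + ⅕)/8 = (⅛)*(-1/20) = -1/160 ≈ -0.0062500)
1/(63006 + u(-5*(4 + 2), (-5 - 1*(-1))*(-4) + o)) = 1/(63006 - 5*(4 + 2)) = 1/(63006 - 5*6) = 1/(63006 - 30) = 1/62976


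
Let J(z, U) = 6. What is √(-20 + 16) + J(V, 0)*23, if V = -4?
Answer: 138 + 2*I ≈ 138.0 + 2.0*I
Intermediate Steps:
√(-20 + 16) + J(V, 0)*23 = √(-20 + 16) + 6*23 = √(-4) + 138 = 2*I + 138 = 138 + 2*I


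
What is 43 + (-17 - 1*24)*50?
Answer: -2007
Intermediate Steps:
43 + (-17 - 1*24)*50 = 43 + (-17 - 24)*50 = 43 - 41*50 = 43 - 2050 = -2007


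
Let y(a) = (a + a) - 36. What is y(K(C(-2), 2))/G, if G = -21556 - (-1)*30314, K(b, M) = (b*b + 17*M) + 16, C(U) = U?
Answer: 36/4379 ≈ 0.0082211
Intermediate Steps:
K(b, M) = 16 + b**2 + 17*M (K(b, M) = (b**2 + 17*M) + 16 = 16 + b**2 + 17*M)
y(a) = -36 + 2*a (y(a) = 2*a - 36 = -36 + 2*a)
G = 8758 (G = -21556 - 1*(-30314) = -21556 + 30314 = 8758)
y(K(C(-2), 2))/G = (-36 + 2*(16 + (-2)**2 + 17*2))/8758 = (-36 + 2*(16 + 4 + 34))*(1/8758) = (-36 + 2*54)*(1/8758) = (-36 + 108)*(1/8758) = 72*(1/8758) = 36/4379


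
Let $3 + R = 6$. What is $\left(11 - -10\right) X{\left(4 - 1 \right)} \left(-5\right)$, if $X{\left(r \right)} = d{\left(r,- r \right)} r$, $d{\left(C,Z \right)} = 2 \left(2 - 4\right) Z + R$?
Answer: $-4725$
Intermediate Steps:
$R = 3$ ($R = -3 + 6 = 3$)
$d{\left(C,Z \right)} = 3 - 4 Z$ ($d{\left(C,Z \right)} = 2 \left(2 - 4\right) Z + 3 = 2 \left(-2\right) Z + 3 = - 4 Z + 3 = 3 - 4 Z$)
$X{\left(r \right)} = r \left(3 + 4 r\right)$ ($X{\left(r \right)} = \left(3 - 4 \left(- r\right)\right) r = \left(3 + 4 r\right) r = r \left(3 + 4 r\right)$)
$\left(11 - -10\right) X{\left(4 - 1 \right)} \left(-5\right) = \left(11 - -10\right) \left(4 - 1\right) \left(3 + 4 \left(4 - 1\right)\right) \left(-5\right) = \left(11 + 10\right) 3 \left(3 + 4 \cdot 3\right) \left(-5\right) = 21 \cdot 3 \left(3 + 12\right) \left(-5\right) = 21 \cdot 3 \cdot 15 \left(-5\right) = 21 \cdot 45 \left(-5\right) = 945 \left(-5\right) = -4725$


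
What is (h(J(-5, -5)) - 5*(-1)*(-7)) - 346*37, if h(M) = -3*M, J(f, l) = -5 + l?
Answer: -12807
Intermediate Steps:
(h(J(-5, -5)) - 5*(-1)*(-7)) - 346*37 = (-3*(-5 - 5) - 5*(-1)*(-7)) - 346*37 = (-3*(-10) + 5*(-7)) - 12802 = (30 - 35) - 12802 = -5 - 12802 = -12807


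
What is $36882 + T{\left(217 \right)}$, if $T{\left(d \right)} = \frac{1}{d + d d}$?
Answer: $\frac{1744739893}{47306} \approx 36882.0$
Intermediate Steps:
$T{\left(d \right)} = \frac{1}{d + d^{2}}$
$36882 + T{\left(217 \right)} = 36882 + \frac{1}{217 \left(1 + 217\right)} = 36882 + \frac{1}{217 \cdot 218} = 36882 + \frac{1}{217} \cdot \frac{1}{218} = 36882 + \frac{1}{47306} = \frac{1744739893}{47306}$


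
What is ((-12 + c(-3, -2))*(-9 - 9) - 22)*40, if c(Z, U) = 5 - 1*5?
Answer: 7760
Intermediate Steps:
c(Z, U) = 0 (c(Z, U) = 5 - 5 = 0)
((-12 + c(-3, -2))*(-9 - 9) - 22)*40 = ((-12 + 0)*(-9 - 9) - 22)*40 = (-12*(-18) - 22)*40 = (216 - 22)*40 = 194*40 = 7760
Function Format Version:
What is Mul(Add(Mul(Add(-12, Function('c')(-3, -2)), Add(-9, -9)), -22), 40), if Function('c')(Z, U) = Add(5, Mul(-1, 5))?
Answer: 7760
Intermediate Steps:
Function('c')(Z, U) = 0 (Function('c')(Z, U) = Add(5, -5) = 0)
Mul(Add(Mul(Add(-12, Function('c')(-3, -2)), Add(-9, -9)), -22), 40) = Mul(Add(Mul(Add(-12, 0), Add(-9, -9)), -22), 40) = Mul(Add(Mul(-12, -18), -22), 40) = Mul(Add(216, -22), 40) = Mul(194, 40) = 7760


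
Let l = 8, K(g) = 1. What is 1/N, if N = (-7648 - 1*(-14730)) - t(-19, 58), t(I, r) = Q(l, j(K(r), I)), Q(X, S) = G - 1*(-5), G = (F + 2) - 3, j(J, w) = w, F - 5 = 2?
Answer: 1/7071 ≈ 0.00014142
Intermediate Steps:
F = 7 (F = 5 + 2 = 7)
G = 6 (G = (7 + 2) - 3 = 9 - 3 = 6)
Q(X, S) = 11 (Q(X, S) = 6 - 1*(-5) = 6 + 5 = 11)
t(I, r) = 11
N = 7071 (N = (-7648 - 1*(-14730)) - 1*11 = (-7648 + 14730) - 11 = 7082 - 11 = 7071)
1/N = 1/7071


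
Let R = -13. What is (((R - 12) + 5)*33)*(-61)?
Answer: 40260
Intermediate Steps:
(((R - 12) + 5)*33)*(-61) = (((-13 - 12) + 5)*33)*(-61) = ((-25 + 5)*33)*(-61) = -20*33*(-61) = -660*(-61) = 40260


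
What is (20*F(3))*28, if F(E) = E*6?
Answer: 10080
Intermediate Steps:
F(E) = 6*E
(20*F(3))*28 = (20*(6*3))*28 = (20*18)*28 = 360*28 = 10080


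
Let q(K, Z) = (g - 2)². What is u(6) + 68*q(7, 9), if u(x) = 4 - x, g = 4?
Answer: 270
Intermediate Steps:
q(K, Z) = 4 (q(K, Z) = (4 - 2)² = 2² = 4)
u(6) + 68*q(7, 9) = (4 - 1*6) + 68*4 = (4 - 6) + 272 = -2 + 272 = 270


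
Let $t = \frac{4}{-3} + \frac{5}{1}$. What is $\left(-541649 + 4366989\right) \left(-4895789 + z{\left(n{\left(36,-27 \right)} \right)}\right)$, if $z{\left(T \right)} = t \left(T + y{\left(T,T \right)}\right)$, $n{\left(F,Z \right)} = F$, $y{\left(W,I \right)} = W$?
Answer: $-18727047603500$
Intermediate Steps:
$t = \frac{11}{3}$ ($t = 4 \left(- \frac{1}{3}\right) + 5 \cdot 1 = - \frac{4}{3} + 5 = \frac{11}{3} \approx 3.6667$)
$z{\left(T \right)} = \frac{22 T}{3}$ ($z{\left(T \right)} = \frac{11 \left(T + T\right)}{3} = \frac{11 \cdot 2 T}{3} = \frac{22 T}{3}$)
$\left(-541649 + 4366989\right) \left(-4895789 + z{\left(n{\left(36,-27 \right)} \right)}\right) = \left(-541649 + 4366989\right) \left(-4895789 + \frac{22}{3} \cdot 36\right) = 3825340 \left(-4895789 + 264\right) = 3825340 \left(-4895525\right) = -18727047603500$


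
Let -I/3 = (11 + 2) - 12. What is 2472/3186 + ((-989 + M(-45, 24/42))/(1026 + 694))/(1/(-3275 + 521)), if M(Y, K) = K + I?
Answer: 253845901/159831 ≈ 1588.2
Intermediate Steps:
I = -3 (I = -3*((11 + 2) - 12) = -3*(13 - 12) = -3*1 = -3)
M(Y, K) = -3 + K (M(Y, K) = K - 3 = -3 + K)
2472/3186 + ((-989 + M(-45, 24/42))/(1026 + 694))/(1/(-3275 + 521)) = 2472/3186 + ((-989 + (-3 + 24/42))/(1026 + 694))/(1/(-3275 + 521)) = 2472*(1/3186) + ((-989 + (-3 + 24*(1/42)))/1720)/(1/(-2754)) = 412/531 + ((-989 + (-3 + 4/7))*(1/1720))/(-1/2754) = 412/531 + ((-989 - 17/7)*(1/1720))*(-2754) = 412/531 - 6940/7*1/1720*(-2754) = 412/531 - 347/602*(-2754) = 412/531 + 477819/301 = 253845901/159831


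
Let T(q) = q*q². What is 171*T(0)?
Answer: 0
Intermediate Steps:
T(q) = q³
171*T(0) = 171*0³ = 171*0 = 0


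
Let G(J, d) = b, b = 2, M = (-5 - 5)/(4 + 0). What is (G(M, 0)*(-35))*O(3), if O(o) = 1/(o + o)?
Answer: -35/3 ≈ -11.667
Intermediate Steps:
M = -5/2 (M = -10/4 = -10*1/4 = -5/2 ≈ -2.5000)
O(o) = 1/(2*o)
G(J, d) = 2
(G(M, 0)*(-35))*O(3) = (2*(-35))*((1/2)/3) = -35/3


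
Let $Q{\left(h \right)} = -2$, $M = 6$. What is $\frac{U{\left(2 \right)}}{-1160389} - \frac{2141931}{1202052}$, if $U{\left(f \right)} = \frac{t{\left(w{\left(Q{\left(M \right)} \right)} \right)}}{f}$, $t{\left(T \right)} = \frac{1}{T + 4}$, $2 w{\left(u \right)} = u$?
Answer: $- \frac{2485473371501}{1394847918228} \approx -1.7819$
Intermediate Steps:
$w{\left(u \right)} = \frac{u}{2}$
$t{\left(T \right)} = \frac{1}{4 + T}$
$U{\left(f \right)} = \frac{1}{3 f}$ ($U{\left(f \right)} = \frac{1}{\left(4 + \frac{1}{2} \left(-2\right)\right) f} = \frac{1}{\left(4 - 1\right) f} = \frac{1}{3 f}$)
$\frac{U{\left(2 \right)}}{-1160389} - \frac{2141931}{1202052} = \frac{\frac{1}{3} \cdot \frac{1}{2}}{-1160389} - \frac{2141931}{1202052} = \frac{1}{3} \cdot \frac{1}{2} \left(- \frac{1}{1160389}\right) - \frac{713977}{400684} = \frac{1}{6} \left(- \frac{1}{1160389}\right) - \frac{713977}{400684} = - \frac{1}{6962334} - \frac{713977}{400684} = - \frac{2485473371501}{1394847918228}$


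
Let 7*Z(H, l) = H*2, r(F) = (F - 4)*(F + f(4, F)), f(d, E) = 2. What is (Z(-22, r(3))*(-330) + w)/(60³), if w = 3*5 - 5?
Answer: 1459/151200 ≈ 0.0096495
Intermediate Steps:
r(F) = (-4 + F)*(2 + F) (r(F) = (F - 4)*(F + 2) = (-4 + F)*(2 + F))
w = 10 (w = 15 - 5 = 10)
Z(H, l) = 2*H/7 (Z(H, l) = (H*2)/7 = (2*H)/7 = 2*H/7)
(Z(-22, r(3))*(-330) + w)/(60³) = (((2/7)*(-22))*(-330) + 10)/(60³) = (-44/7*(-330) + 10)/216000 = (14520/7 + 10)*(1/216000) = (14590/7)*(1/216000) = 1459/151200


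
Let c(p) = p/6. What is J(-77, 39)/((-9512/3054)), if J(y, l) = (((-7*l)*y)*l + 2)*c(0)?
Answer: 0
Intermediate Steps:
c(p) = p/6 (c(p) = p*(⅙) = p/6)
J(y, l) = 0 (J(y, l) = (((-7*l)*y)*l + 2)*((⅙)*0) = ((-7*l*y)*l + 2)*0 = (-7*y*l² + 2)*0 = (2 - 7*y*l²)*0 = 0)
J(-77, 39)/((-9512/3054)) = 0/((-9512/3054)) = 0/((-9512*1/3054)) = 0/(-4756/1527) = 0*(-1527/4756) = 0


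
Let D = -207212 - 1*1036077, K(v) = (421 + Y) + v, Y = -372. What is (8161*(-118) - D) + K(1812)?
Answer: 282152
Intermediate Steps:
K(v) = 49 + v (K(v) = (421 - 372) + v = 49 + v)
D = -1243289 (D = -207212 - 1036077 = -1243289)
(8161*(-118) - D) + K(1812) = (8161*(-118) - 1*(-1243289)) + (49 + 1812) = (-962998 + 1243289) + 1861 = 280291 + 1861 = 282152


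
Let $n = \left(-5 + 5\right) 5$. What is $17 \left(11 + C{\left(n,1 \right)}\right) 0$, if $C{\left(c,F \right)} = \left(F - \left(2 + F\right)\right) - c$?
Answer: $0$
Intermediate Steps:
$n = 0$ ($n = 0 \cdot 5 = 0$)
$C{\left(c,F \right)} = -2 - c$
$17 \left(11 + C{\left(n,1 \right)}\right) 0 = 17 \left(11 - 2\right) 0 = 17 \cdot 9 \cdot 0 = 153 \cdot 0 = 0$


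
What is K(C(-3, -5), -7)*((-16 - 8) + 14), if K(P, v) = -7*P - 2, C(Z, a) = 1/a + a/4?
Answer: -163/2 ≈ -81.500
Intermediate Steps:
C(Z, a) = 1/a + a/4 (C(Z, a) = 1/a + a*(¼) = 1/a + a/4)
K(P, v) = -2 - 7*P
K(C(-3, -5), -7)*((-16 - 8) + 14) = (-2 - 7*(1/(-5) + (¼)*(-5)))*((-16 - 8) + 14) = (-2 - 7*(-⅕ - 5/4))*(-24 + 14) = (-2 - 7*(-29/20))*(-10) = (-2 + 203/20)*(-10) = (163/20)*(-10) = -163/2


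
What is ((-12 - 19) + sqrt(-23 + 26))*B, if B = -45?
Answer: 1395 - 45*sqrt(3) ≈ 1317.1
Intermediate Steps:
((-12 - 19) + sqrt(-23 + 26))*B = ((-12 - 19) + sqrt(-23 + 26))*(-45) = (-31 + sqrt(3))*(-45) = 1395 - 45*sqrt(3)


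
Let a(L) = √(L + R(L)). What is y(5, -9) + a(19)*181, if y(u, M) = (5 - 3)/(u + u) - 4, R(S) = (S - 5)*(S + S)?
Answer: -19/5 + 181*√551 ≈ 4244.9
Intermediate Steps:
R(S) = 2*S*(-5 + S) (R(S) = (-5 + S)*(2*S) = 2*S*(-5 + S))
a(L) = √(L + 2*L*(-5 + L))
y(u, M) = -4 + 1/u (y(u, M) = 2/((2*u)) - 4 = 2*(1/(2*u)) - 4 = 1/u - 4 = -4 + 1/u)
y(5, -9) + a(19)*181 = (-4 + 1/5) + √(19*(-9 + 2*19))*181 = (-4 + ⅕) + √(19*(-9 + 38))*181 = -19/5 + √(19*29)*181 = -19/5 + √551*181 = -19/5 + 181*√551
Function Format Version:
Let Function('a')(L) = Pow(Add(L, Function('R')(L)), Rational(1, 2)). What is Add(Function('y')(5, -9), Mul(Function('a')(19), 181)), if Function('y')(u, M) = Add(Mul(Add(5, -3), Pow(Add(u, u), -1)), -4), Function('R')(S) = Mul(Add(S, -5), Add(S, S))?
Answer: Add(Rational(-19, 5), Mul(181, Pow(551, Rational(1, 2)))) ≈ 4244.9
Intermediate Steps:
Function('R')(S) = Mul(2, S, Add(-5, S)) (Function('R')(S) = Mul(Add(-5, S), Mul(2, S)) = Mul(2, S, Add(-5, S)))
Function('a')(L) = Pow(Add(L, Mul(2, L, Add(-5, L))), Rational(1, 2))
Function('y')(u, M) = Add(-4, Pow(u, -1)) (Function('y')(u, M) = Add(Mul(2, Pow(Mul(2, u), -1)), -4) = Add(Mul(2, Mul(Rational(1, 2), Pow(u, -1))), -4) = Add(Pow(u, -1), -4) = Add(-4, Pow(u, -1)))
Add(Function('y')(5, -9), Mul(Function('a')(19), 181)) = Add(Add(-4, Pow(5, -1)), Mul(Pow(Mul(19, Add(-9, Mul(2, 19))), Rational(1, 2)), 181)) = Add(Add(-4, Rational(1, 5)), Mul(Pow(Mul(19, Add(-9, 38)), Rational(1, 2)), 181)) = Add(Rational(-19, 5), Mul(Pow(Mul(19, 29), Rational(1, 2)), 181)) = Add(Rational(-19, 5), Mul(Pow(551, Rational(1, 2)), 181)) = Add(Rational(-19, 5), Mul(181, Pow(551, Rational(1, 2))))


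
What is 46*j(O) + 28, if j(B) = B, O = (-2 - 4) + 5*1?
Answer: -18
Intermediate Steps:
O = -1 (O = -6 + 5 = -1)
46*j(O) + 28 = 46*(-1) + 28 = -46 + 28 = -18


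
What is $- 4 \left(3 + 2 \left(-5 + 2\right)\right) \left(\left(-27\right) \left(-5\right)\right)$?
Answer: $1620$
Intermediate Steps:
$- 4 \left(3 + 2 \left(-5 + 2\right)\right) \left(\left(-27\right) \left(-5\right)\right) = - 4 \left(3 + 2 \left(-3\right)\right) 135 = - 4 \left(3 - 6\right) 135 = \left(-4\right) \left(-3\right) 135 = 12 \cdot 135 = 1620$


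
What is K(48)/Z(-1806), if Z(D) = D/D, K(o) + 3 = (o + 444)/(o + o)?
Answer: 17/8 ≈ 2.1250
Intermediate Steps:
K(o) = -3 + (444 + o)/(2*o) (K(o) = -3 + (o + 444)/(o + o) = -3 + (444 + o)/((2*o)) = -3 + (444 + o)*(1/(2*o)) = -3 + (444 + o)/(2*o))
Z(D) = 1
K(48)/Z(-1806) = (-5/2 + 222/48)/1 = (-5/2 + 222*(1/48))*1 = (-5/2 + 37/8)*1 = (17/8)*1 = 17/8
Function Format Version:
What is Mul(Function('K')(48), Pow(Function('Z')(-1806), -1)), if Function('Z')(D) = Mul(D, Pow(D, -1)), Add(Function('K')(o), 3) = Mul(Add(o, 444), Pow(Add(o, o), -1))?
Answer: Rational(17, 8) ≈ 2.1250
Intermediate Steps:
Function('K')(o) = Add(-3, Mul(Rational(1, 2), Pow(o, -1), Add(444, o))) (Function('K')(o) = Add(-3, Mul(Add(o, 444), Pow(Add(o, o), -1))) = Add(-3, Mul(Add(444, o), Pow(Mul(2, o), -1))) = Add(-3, Mul(Add(444, o), Mul(Rational(1, 2), Pow(o, -1)))) = Add(-3, Mul(Rational(1, 2), Pow(o, -1), Add(444, o))))
Function('Z')(D) = 1
Mul(Function('K')(48), Pow(Function('Z')(-1806), -1)) = Mul(Add(Rational(-5, 2), Mul(222, Pow(48, -1))), Pow(1, -1)) = Mul(Add(Rational(-5, 2), Mul(222, Rational(1, 48))), 1) = Mul(Add(Rational(-5, 2), Rational(37, 8)), 1) = Mul(Rational(17, 8), 1) = Rational(17, 8)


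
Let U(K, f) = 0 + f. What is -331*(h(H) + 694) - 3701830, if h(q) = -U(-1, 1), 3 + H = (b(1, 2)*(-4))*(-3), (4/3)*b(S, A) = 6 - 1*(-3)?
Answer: -3931213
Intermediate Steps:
b(S, A) = 27/4 (b(S, A) = 3*(6 - 1*(-3))/4 = 3*(6 + 3)/4 = (¾)*9 = 27/4)
U(K, f) = f
H = 78 (H = -3 + ((27/4)*(-4))*(-3) = -3 - 27*(-3) = -3 + 81 = 78)
h(q) = -1 (h(q) = -1*1 = -1)
-331*(h(H) + 694) - 3701830 = -331*(-1 + 694) - 3701830 = -331*693 - 3701830 = -229383 - 3701830 = -3931213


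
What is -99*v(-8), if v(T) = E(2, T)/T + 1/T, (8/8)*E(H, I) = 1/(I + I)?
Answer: 1485/128 ≈ 11.602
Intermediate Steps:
E(H, I) = 1/(2*I) (E(H, I) = 1/(I + I) = 1/(2*I))
v(T) = 1/T + 1/(2*T**2) (v(T) = (1/(2*T))/T + 1/T = 1/(2*T**2) + 1/T = 1/T + 1/(2*T**2))
-99*v(-8) = -99*(1/2 - 8)/(-8)**2 = -99*(-15)/(64*2) = -99*(-15/128) = 1485/128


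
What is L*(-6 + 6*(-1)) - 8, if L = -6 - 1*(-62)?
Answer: -680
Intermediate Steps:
L = 56 (L = -6 + 62 = 56)
L*(-6 + 6*(-1)) - 8 = 56*(-6 + 6*(-1)) - 8 = 56*(-6 - 6) - 8 = 56*(-12) - 8 = -672 - 8 = -680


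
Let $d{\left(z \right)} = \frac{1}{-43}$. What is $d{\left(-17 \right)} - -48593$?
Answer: $\frac{2089498}{43} \approx 48593.0$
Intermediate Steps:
$d{\left(z \right)} = - \frac{1}{43}$
$d{\left(-17 \right)} - -48593 = - \frac{1}{43} - -48593 = - \frac{1}{43} + 48593 = \frac{2089498}{43}$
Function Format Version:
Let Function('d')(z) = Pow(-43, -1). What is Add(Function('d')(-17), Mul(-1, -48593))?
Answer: Rational(2089498, 43) ≈ 48593.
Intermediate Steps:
Function('d')(z) = Rational(-1, 43)
Add(Function('d')(-17), Mul(-1, -48593)) = Add(Rational(-1, 43), Mul(-1, -48593)) = Add(Rational(-1, 43), 48593) = Rational(2089498, 43)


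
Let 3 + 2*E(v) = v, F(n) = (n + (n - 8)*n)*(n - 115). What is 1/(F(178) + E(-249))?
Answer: 1/1917468 ≈ 5.2152e-7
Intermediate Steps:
F(n) = (-115 + n)*(n + n*(-8 + n)) (F(n) = (n + (-8 + n)*n)*(-115 + n) = (n + n*(-8 + n))*(-115 + n) = (-115 + n)*(n + n*(-8 + n)))
E(v) = -3/2 + v/2
1/(F(178) + E(-249)) = 1/(178*(805 + 178² - 122*178) + (-3/2 + (½)*(-249))) = 1/(178*(805 + 31684 - 21716) + (-3/2 - 249/2)) = 1/(178*10773 - 126) = 1/(1917594 - 126) = 1/1917468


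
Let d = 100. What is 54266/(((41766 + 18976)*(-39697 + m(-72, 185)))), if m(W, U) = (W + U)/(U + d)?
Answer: -7732905/343603280372 ≈ -2.2505e-5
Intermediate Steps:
m(W, U) = (U + W)/(100 + U) (m(W, U) = (W + U)/(U + 100) = (U + W)/(100 + U))
54266/(((41766 + 18976)*(-39697 + m(-72, 185)))) = 54266/(((41766 + 18976)*(-39697 + (185 - 72)/(100 + 185)))) = 54266/((60742*(-39697 + 113/285))) = 54266/((60742*(-11313532/285))) = 54266/(-687206560744/285) = 54266*(-285/687206560744) = -7732905/343603280372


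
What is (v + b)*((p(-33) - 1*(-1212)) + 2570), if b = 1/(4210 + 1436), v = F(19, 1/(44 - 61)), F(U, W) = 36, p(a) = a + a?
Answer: 377651506/2823 ≈ 1.3378e+5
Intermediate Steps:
p(a) = 2*a
v = 36
b = 1/5646 ≈ 0.00017712
(v + b)*((p(-33) - 1*(-1212)) + 2570) = (36 + 1/5646)*((2*(-33) - 1*(-1212)) + 2570) = 203257*((-66 + 1212) + 2570)/5646 = 203257*(1146 + 2570)/5646 = (203257/5646)*3716 = 377651506/2823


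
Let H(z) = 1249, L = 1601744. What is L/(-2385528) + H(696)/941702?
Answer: -188173250477/280807061082 ≈ -0.67012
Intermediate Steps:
L/(-2385528) + H(696)/941702 = 1601744/(-2385528) + 1249/941702 = 1601744*(-1/2385528) + 1249*(1/941702) = -200218/298191 + 1249/941702 = -188173250477/280807061082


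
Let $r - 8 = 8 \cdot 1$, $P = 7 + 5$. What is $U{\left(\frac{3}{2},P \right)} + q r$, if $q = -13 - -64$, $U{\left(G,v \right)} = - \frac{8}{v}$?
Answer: $\frac{2446}{3} \approx 815.33$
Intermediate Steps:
$P = 12$
$r = 16$ ($r = 8 + 8 \cdot 1 = 8 + 8 = 16$)
$q = 51$ ($q = -13 + 64 = 51$)
$U{\left(\frac{3}{2},P \right)} + q r = - \frac{8}{12} + 51 \cdot 16 = \left(-8\right) \frac{1}{12} + 816 = - \frac{2}{3} + 816 = \frac{2446}{3}$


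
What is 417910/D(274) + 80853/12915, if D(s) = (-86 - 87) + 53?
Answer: -59862281/17220 ≈ -3476.3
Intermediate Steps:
D(s) = -120 (D(s) = -173 + 53 = -120)
417910/D(274) + 80853/12915 = 417910/(-120) + 80853/12915 = 417910*(-1/120) + 80853*(1/12915) = -41791/12 + 26951/4305 = -59862281/17220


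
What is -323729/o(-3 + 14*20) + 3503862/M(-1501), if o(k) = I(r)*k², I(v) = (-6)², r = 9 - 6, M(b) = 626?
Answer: 4839159565987/864582372 ≈ 5597.1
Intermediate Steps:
r = 3
I(v) = 36
o(k) = 36*k²
-323729/o(-3 + 14*20) + 3503862/M(-1501) = -323729*1/(36*(-3 + 14*20)²) + 3503862/626 = -323729*1/(36*(-3 + 280)²) + 3503862*(1/626) = -323729/(36*277²) + 1751931/313 = -323729/(36*76729) + 1751931/313 = -323729/2762244 + 1751931/313 = 4839159565987/864582372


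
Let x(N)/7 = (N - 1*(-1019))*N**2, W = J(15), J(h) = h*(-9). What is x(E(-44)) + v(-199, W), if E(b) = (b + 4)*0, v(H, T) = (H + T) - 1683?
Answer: -2017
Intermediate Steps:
J(h) = -9*h
W = -135 (W = -9*15 = -135)
v(H, T) = -1683 + H + T
E(b) = 0 (E(b) = (4 + b)*0 = 0)
x(N) = 7*N**2*(1019 + N) (x(N) = 7*((N - 1*(-1019))*N**2) = 7*((N + 1019)*N**2) = 7*((1019 + N)*N**2) = 7*(N**2*(1019 + N)) = 7*N**2*(1019 + N))
x(E(-44)) + v(-199, W) = 7*0**2*(1019 + 0) + (-1683 - 199 - 135) = 7*0*1019 - 2017 = 0 - 2017 = -2017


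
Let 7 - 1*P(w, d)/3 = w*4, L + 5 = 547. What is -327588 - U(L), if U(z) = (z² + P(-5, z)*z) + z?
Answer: -665796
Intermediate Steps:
L = 542 (L = -5 + 547 = 542)
P(w, d) = 21 - 12*w (P(w, d) = 21 - 3*w*4 = 21 - 12*w)
U(z) = z² + 82*z (U(z) = (z² + (21 - 12*(-5))*z) + z = (z² + (21 + 60)*z) + z = (z² + 81*z) + z = z² + 82*z)
-327588 - U(L) = -327588 - 542*(82 + 542) = -327588 - 542*624 = -327588 - 1*338208 = -327588 - 338208 = -665796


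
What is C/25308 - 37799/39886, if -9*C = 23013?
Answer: -14305481/13641012 ≈ -1.0487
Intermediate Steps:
C = -2557 (C = -1/9*23013 = -2557)
C/25308 - 37799/39886 = -2557/25308 - 37799/39886 = -14305481/13641012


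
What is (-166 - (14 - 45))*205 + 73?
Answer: -27602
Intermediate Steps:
(-166 - (14 - 45))*205 + 73 = (-166 - 1*(-31))*205 + 73 = (-166 + 31)*205 + 73 = -135*205 + 73 = -27675 + 73 = -27602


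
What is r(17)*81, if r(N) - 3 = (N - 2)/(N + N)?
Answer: 9477/34 ≈ 278.74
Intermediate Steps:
r(N) = 3 + (-2 + N)/(2*N) (r(N) = 3 + (N - 2)/(N + N) = 3 + (-2 + N)/((2*N)) = 3 + (-2 + N)*(1/(2*N)) = 3 + (-2 + N)/(2*N))
r(17)*81 = (7/2 - 1/17)*81 = (117/34)*81 = 9477/34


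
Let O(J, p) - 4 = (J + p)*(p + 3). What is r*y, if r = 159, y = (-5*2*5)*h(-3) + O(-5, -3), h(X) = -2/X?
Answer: -4664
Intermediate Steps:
O(J, p) = 4 + (3 + p)*(J + p) (O(J, p) = 4 + (J + p)*(p + 3) = 4 + (J + p)*(3 + p) = 4 + (3 + p)*(J + p))
y = -88/3 (y = (-5*2*5)*(-2/(-3)) + (4 + (-3)² + 3*(-5) + 3*(-3) - 5*(-3)) = (-10*5)*(-2*(-⅓)) + (4 + 9 - 15 - 9 + 15) = -50*⅔ + 4 = -100/3 + 4 = -88/3 ≈ -29.333)
r*y = 159*(-88/3) = -4664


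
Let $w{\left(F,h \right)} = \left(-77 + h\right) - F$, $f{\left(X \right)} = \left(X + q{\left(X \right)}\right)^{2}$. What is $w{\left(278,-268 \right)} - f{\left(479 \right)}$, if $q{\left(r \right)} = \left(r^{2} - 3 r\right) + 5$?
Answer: $-52206766767$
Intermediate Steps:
$q{\left(r \right)} = 5 + r^{2} - 3 r$
$f{\left(X \right)} = \left(5 + X^{2} - 2 X\right)^{2}$ ($f{\left(X \right)} = \left(X + \left(5 + X^{2} - 3 X\right)\right)^{2} = \left(5 + X^{2} - 2 X\right)^{2}$)
$w{\left(F,h \right)} = -77 + h - F$
$w{\left(278,-268 \right)} - f{\left(479 \right)} = \left(-77 - 268 - 278\right) - \left(5 + 479^{2} - 958\right)^{2} = \left(-77 - 268 - 278\right) - \left(5 + 229441 - 958\right)^{2} = -623 - 228488^{2} = -623 - 52206766144 = -52206766767$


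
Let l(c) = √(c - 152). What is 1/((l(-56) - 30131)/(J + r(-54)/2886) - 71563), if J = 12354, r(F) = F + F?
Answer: -2527004732204677584/180846202950927653344409 - 11432900544*I*√13/180846202950927653344409 ≈ -1.3973e-5 - 2.2794e-13*I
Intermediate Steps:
r(F) = 2*F
l(c) = √(-152 + c)
1/((l(-56) - 30131)/(J + r(-54)/2886) - 71563) = 1/((√(-152 - 56) - 30131)/(12354 + (2*(-54))/2886) - 71563) = 1/((√(-208) - 30131)/(12354 - 108*1/2886) - 71563) = 1/((4*I*√13 - 30131)/(12354 - 18/481) - 71563) = 1/((-30131 + 4*I*√13)/(5942256/481) - 71563) = 1/((-30131 + 4*I*√13)*(481/5942256) - 71563) = 1/((-14493011/5942256 + 481*I*√13/1485564) - 71563) = 1/(-425260159139/5942256 + 481*I*√13/1485564)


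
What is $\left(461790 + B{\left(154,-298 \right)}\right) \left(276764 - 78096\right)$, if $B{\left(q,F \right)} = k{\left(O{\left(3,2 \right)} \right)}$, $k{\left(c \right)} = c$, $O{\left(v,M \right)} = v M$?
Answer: $91744087728$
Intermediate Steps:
$O{\left(v,M \right)} = M v$
$B{\left(q,F \right)} = 6$ ($B{\left(q,F \right)} = 2 \cdot 3 = 6$)
$\left(461790 + B{\left(154,-298 \right)}\right) \left(276764 - 78096\right) = \left(461790 + 6\right) \left(276764 - 78096\right) = 461796 \cdot 198668 = 91744087728$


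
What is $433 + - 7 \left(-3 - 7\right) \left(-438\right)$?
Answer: $-30227$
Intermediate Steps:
$433 + - 7 \left(-3 - 7\right) \left(-438\right) = 433 + \left(-7\right) \left(-10\right) \left(-438\right) = 433 + 70 \left(-438\right) = 433 - 30660 = -30227$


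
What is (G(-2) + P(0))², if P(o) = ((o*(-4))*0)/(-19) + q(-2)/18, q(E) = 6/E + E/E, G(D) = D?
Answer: 361/81 ≈ 4.4568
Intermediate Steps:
q(E) = 1 + 6/E (q(E) = 6/E + 1 = 1 + 6/E)
P(o) = -⅑ (P(o) = ((o*(-4))*0)/(-19) + ((6 - 2)/(-2))/18 = (-4*o*0)*(-1/19) - ½*4*(1/18) = 0*(-1/19) - 2*1/18 = 0 - ⅑ = -⅑)
(G(-2) + P(0))² = (-2 - ⅑)² = (-19/9)² = 361/81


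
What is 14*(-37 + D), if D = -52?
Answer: -1246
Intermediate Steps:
14*(-37 + D) = 14*(-37 - 52) = 14*(-89) = -1246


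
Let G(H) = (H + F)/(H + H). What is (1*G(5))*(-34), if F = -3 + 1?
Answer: -51/5 ≈ -10.200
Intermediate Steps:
F = -2
G(H) = (-2 + H)/(2*H) (G(H) = (H - 2)/(H + H) = (-2 + H)/((2*H)) = (-2 + H)*(1/(2*H)) = (-2 + H)/(2*H))
(1*G(5))*(-34) = (1*((½)*(-2 + 5)/5))*(-34) = (1*((½)*(⅕)*3))*(-34) = (1*(3/10))*(-34) = (3/10)*(-34) = -51/5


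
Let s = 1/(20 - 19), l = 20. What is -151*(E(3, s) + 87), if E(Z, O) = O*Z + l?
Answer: -16610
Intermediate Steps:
s = 1 (s = 1/1 = 1)
E(Z, O) = 20 + O*Z (E(Z, O) = O*Z + 20 = 20 + O*Z)
-151*(E(3, s) + 87) = -151*((20 + 1*3) + 87) = -151*((20 + 3) + 87) = -151*(23 + 87) = -151*110 = -16610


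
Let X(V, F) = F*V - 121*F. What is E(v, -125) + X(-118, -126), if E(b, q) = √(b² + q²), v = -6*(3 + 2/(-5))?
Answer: 30114 + √396709/5 ≈ 30240.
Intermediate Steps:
v = -78/5 (v = -6*(3 + 2*(-⅕)) = -6*(3 - ⅖) = -6*13/5 = -78/5 ≈ -15.600)
X(V, F) = -121*F + F*V
E(v, -125) + X(-118, -126) = √((-78/5)² + (-125)²) - 126*(-121 - 118) = √(6084/25 + 15625) - 126*(-239) = √(396709/25) + 30114 = √396709/5 + 30114 = 30114 + √396709/5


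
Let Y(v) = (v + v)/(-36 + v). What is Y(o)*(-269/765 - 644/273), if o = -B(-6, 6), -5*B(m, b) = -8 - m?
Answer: -7702/129285 ≈ -0.059574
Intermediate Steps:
B(m, b) = 8/5 + m/5 (B(m, b) = -(-8 - m)/5 = 8/5 + m/5)
o = -2/5 (o = -(8/5 + (1/5)*(-6)) = -(8/5 - 6/5) = -1*2/5 = -2/5 ≈ -0.40000)
Y(v) = 2*v/(-36 + v) (Y(v) = (2*v)/(-36 + v) = 2*v/(-36 + v))
Y(o)*(-269/765 - 644/273) = (2*(-2/5)/(-36 - 2/5))*(-269/765 - 644/273) = (2*(-2/5)/(-182/5))*(-269*1/765 - 644*1/273) = (2*(-2/5)*(-5/182))*(-269/765 - 92/39) = (2/91)*(-26957/9945) = -7702/129285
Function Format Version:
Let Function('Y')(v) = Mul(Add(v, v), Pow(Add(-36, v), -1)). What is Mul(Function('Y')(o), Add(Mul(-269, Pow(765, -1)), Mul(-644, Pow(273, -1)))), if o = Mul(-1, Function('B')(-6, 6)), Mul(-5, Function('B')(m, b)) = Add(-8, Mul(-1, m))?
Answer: Rational(-7702, 129285) ≈ -0.059574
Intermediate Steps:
Function('B')(m, b) = Add(Rational(8, 5), Mul(Rational(1, 5), m)) (Function('B')(m, b) = Mul(Rational(-1, 5), Add(-8, Mul(-1, m))) = Add(Rational(8, 5), Mul(Rational(1, 5), m)))
o = Rational(-2, 5) (o = Mul(-1, Add(Rational(8, 5), Mul(Rational(1, 5), -6))) = Mul(-1, Add(Rational(8, 5), Rational(-6, 5))) = Mul(-1, Rational(2, 5)) = Rational(-2, 5) ≈ -0.40000)
Function('Y')(v) = Mul(2, v, Pow(Add(-36, v), -1)) (Function('Y')(v) = Mul(Mul(2, v), Pow(Add(-36, v), -1)) = Mul(2, v, Pow(Add(-36, v), -1)))
Mul(Function('Y')(o), Add(Mul(-269, Pow(765, -1)), Mul(-644, Pow(273, -1)))) = Mul(Mul(2, Rational(-2, 5), Pow(Add(-36, Rational(-2, 5)), -1)), Add(Mul(-269, Pow(765, -1)), Mul(-644, Pow(273, -1)))) = Mul(Mul(2, Rational(-2, 5), Pow(Rational(-182, 5), -1)), Add(Mul(-269, Rational(1, 765)), Mul(-644, Rational(1, 273)))) = Mul(Mul(2, Rational(-2, 5), Rational(-5, 182)), Add(Rational(-269, 765), Rational(-92, 39))) = Mul(Rational(2, 91), Rational(-26957, 9945)) = Rational(-7702, 129285)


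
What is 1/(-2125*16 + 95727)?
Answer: 1/61727 ≈ 1.6200e-5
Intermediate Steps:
1/(-2125*16 + 95727) = 1/(-34000 + 95727) = 1/61727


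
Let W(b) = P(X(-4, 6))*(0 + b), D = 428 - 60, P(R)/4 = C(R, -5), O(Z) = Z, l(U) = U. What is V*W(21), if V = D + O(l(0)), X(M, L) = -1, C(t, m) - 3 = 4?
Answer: 216384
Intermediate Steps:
C(t, m) = 7 (C(t, m) = 3 + 4 = 7)
P(R) = 28 (P(R) = 4*7 = 28)
D = 368
W(b) = 28*b (W(b) = 28*(0 + b) = 28*b)
V = 368 (V = 368 + 0 = 368)
V*W(21) = 368*(28*21) = 368*588 = 216384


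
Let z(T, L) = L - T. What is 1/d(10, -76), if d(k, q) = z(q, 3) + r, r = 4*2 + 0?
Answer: 1/87 ≈ 0.011494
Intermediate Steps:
r = 8 (r = 8 + 0 = 8)
d(k, q) = 11 - q (d(k, q) = (3 - q) + 8 = 11 - q)
1/d(10, -76) = 1/(11 - 1*(-76)) = 1/(11 + 76) = 1/87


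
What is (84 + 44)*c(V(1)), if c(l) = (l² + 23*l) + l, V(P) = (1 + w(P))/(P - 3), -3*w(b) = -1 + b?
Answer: -1504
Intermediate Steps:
w(b) = ⅓ - b/3 (w(b) = -(-1 + b)/3 = ⅓ - b/3)
V(P) = (4/3 - P/3)/(-3 + P) (V(P) = (1 + (⅓ - P/3))/(P - 3) = (4/3 - P/3)/(-3 + P))
c(l) = l² + 24*l
(84 + 44)*c(V(1)) = (84 + 44)*(((4 - 1*1)/(3*(-3 + 1)))*(24 + (4 - 1*1)/(3*(-3 + 1)))) = 128*(((⅓)*(4 - 1)/(-2))*(24 + (⅓)*(4 - 1)/(-2))) = 128*(((⅓)*(-½)*3)*(24 + (⅓)*(-½)*3)) = 128*(-(24 - ½)/2) = 128*(-½*47/2) = 128*(-47/4) = -1504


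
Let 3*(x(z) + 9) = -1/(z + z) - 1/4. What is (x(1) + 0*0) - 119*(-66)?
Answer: 31379/4 ≈ 7844.8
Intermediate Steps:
x(z) = -109/12 - 1/(6*z) (x(z) = -9 + (-1/(z + z) - 1/4)/3 = -9 + (-1/(2*z) - 1*¼)/3 = -9 + (-1/(2*z) - ¼)/3 = -9 + (-¼ - 1/(2*z))/3 = -9 + (-1/12 - 1/(6*z)) = -109/12 - 1/(6*z))
(x(1) + 0*0) - 119*(-66) = ((1/12)*(-2 - 109*1)/1 + 0*0) - 119*(-66) = ((1/12)*1*(-2 - 109) + 0) + 7854 = ((1/12)*1*(-111) + 0) + 7854 = (-37/4 + 0) + 7854 = -37/4 + 7854 = 31379/4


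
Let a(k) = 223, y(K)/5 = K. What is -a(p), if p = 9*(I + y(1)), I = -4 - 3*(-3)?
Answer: -223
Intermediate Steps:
y(K) = 5*K
I = 5 (I = -4 + 9 = 5)
p = 90 (p = 9*(5 + 5*1) = 9*(5 + 5) = 9*10 = 90)
-a(p) = -1*223 = -223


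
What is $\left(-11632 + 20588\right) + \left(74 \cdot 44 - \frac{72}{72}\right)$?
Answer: $12211$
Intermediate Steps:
$\left(-11632 + 20588\right) + \left(74 \cdot 44 - \frac{72}{72}\right) = 8956 + \left(3256 - 1\right) = 8956 + 3255 = 12211$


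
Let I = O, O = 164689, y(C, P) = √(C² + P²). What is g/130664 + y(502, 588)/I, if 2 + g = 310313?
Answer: 310311/130664 + 2*√149437/164689 ≈ 2.3796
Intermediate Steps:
g = 310311 (g = -2 + 310313 = 310311)
I = 164689
g/130664 + y(502, 588)/I = 310311/130664 + √(502² + 588²)/164689 = 310311*(1/130664) + √(252004 + 345744)*(1/164689) = 310311/130664 + √597748*(1/164689) = 310311/130664 + (2*√149437)*(1/164689) = 310311/130664 + 2*√149437/164689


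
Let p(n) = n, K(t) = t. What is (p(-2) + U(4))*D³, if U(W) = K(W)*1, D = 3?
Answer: 54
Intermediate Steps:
U(W) = W (U(W) = W*1 = W)
(p(-2) + U(4))*D³ = (-2 + 4)*3³ = 2*27 = 54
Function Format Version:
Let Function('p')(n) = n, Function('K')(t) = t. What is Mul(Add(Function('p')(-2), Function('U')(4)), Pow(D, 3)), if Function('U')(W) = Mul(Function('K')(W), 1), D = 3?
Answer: 54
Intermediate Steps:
Function('U')(W) = W (Function('U')(W) = Mul(W, 1) = W)
Mul(Add(Function('p')(-2), Function('U')(4)), Pow(D, 3)) = Mul(Add(-2, 4), Pow(3, 3)) = Mul(2, 27) = 54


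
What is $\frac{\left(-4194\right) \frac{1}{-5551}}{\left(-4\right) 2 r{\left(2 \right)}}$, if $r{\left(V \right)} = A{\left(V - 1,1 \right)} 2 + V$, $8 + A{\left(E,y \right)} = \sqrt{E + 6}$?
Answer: $\frac{699}{88816} + \frac{699 \sqrt{7}}{621712} \approx 0.010845$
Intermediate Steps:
$A{\left(E,y \right)} = -8 + \sqrt{6 + E}$ ($A{\left(E,y \right)} = -8 + \sqrt{E + 6} = -8 + \sqrt{6 + E}$)
$r{\left(V \right)} = -16 + V + 2 \sqrt{5 + V}$ ($r{\left(V \right)} = \left(-8 + \sqrt{6 + \left(V - 1\right)}\right) 2 + V = \left(-8 + \sqrt{6 + \left(-1 + V\right)}\right) 2 + V = \left(-8 + \sqrt{5 + V}\right) 2 + V = \left(-16 + 2 \sqrt{5 + V}\right) + V = -16 + V + 2 \sqrt{5 + V}$)
$\frac{\left(-4194\right) \frac{1}{-5551}}{\left(-4\right) 2 r{\left(2 \right)}} = \frac{\left(-4194\right) \frac{1}{-5551}}{\left(-4\right) 2 \left(-16 + 2 + 2 \sqrt{5 + 2}\right)} = \frac{\left(-4194\right) \left(- \frac{1}{5551}\right)}{\left(-8\right) \left(-16 + 2 + 2 \sqrt{7}\right)} = \frac{4194}{5551 \left(- 8 \left(-14 + 2 \sqrt{7}\right)\right)} = \frac{4194}{5551 \left(112 - 16 \sqrt{7}\right)}$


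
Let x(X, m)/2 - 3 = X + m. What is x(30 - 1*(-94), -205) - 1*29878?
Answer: -30034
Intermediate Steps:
x(X, m) = 6 + 2*X + 2*m (x(X, m) = 6 + 2*(X + m) = 6 + (2*X + 2*m) = 6 + 2*X + 2*m)
x(30 - 1*(-94), -205) - 1*29878 = (6 + 2*(30 - 1*(-94)) + 2*(-205)) - 1*29878 = (6 + 2*(30 + 94) - 410) - 29878 = (6 + 2*124 - 410) - 29878 = (6 + 248 - 410) - 29878 = -156 - 29878 = -30034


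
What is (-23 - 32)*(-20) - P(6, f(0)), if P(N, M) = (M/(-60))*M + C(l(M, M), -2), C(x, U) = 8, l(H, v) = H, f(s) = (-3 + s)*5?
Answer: 4383/4 ≈ 1095.8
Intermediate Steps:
f(s) = -15 + 5*s
P(N, M) = 8 - M**2/60 (P(N, M) = (M/(-60))*M + 8 = (M*(-1/60))*M + 8 = (-M/60)*M + 8 = -M**2/60 + 8 = 8 - M**2/60)
(-23 - 32)*(-20) - P(6, f(0)) = (-23 - 32)*(-20) - (8 - (-15 + 5*0)**2/60) = -55*(-20) - (8 - (-15 + 0)**2/60) = 1100 - (8 - 1/60*(-15)**2) = 1100 - (8 - 1/60*225) = 1100 - (8 - 15/4) = 1100 - 1*17/4 = 1100 - 17/4 = 4383/4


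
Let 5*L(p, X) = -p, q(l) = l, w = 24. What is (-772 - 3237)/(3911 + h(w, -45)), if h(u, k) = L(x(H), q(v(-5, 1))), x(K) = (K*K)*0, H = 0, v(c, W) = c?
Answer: -4009/3911 ≈ -1.0251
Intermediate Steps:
x(K) = 0 (x(K) = K²*0 = 0)
L(p, X) = -p/5 (L(p, X) = (-p)/5 = -p/5)
h(u, k) = 0 (h(u, k) = -⅕*0 = 0)
(-772 - 3237)/(3911 + h(w, -45)) = (-772 - 3237)/(3911 + 0) = -4009/3911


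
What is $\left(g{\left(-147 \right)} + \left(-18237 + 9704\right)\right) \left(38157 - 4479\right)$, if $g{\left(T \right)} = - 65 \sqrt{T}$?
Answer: $-287374374 - 15323490 i \sqrt{3} \approx -2.8737 \cdot 10^{8} - 2.6541 \cdot 10^{7} i$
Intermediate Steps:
$\left(g{\left(-147 \right)} + \left(-18237 + 9704\right)\right) \left(38157 - 4479\right) = \left(- 65 \sqrt{-147} + \left(-18237 + 9704\right)\right) \left(38157 - 4479\right) = \left(- 65 \cdot 7 i \sqrt{3} - 8533\right) 33678 = \left(- 455 i \sqrt{3} - 8533\right) 33678 = \left(-8533 - 455 i \sqrt{3}\right) 33678 = -287374374 - 15323490 i \sqrt{3}$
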